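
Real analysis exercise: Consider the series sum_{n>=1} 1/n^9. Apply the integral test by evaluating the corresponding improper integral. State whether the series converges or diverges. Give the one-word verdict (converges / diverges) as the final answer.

Let f(x) = x^(-9). Then f is positive, continuous, and decreasing on [1, infinity), so the integral test applies.
Compute the improper integral int_{1}^infinity f(x) dx:
  antiderivative F(x) = -1/(8*x^8).
  As x -> infinity, F(x) -> 0 (since p = 9 > 1).
  So int = F(infinity) - F(1) = 0 - (-1/8) = 1/8.
  Finite, so by the integral test, the series converges.

converges


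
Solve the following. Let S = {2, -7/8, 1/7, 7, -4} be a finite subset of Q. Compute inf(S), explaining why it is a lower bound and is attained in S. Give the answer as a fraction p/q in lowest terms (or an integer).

S is finite, so inf(S) = min(S).
Sorted increasing:
-4, -7/8, 1/7, 2, 7
The extremum is -4.
For every x in S, x >= -4. And -4 is in S, so it is attained.
Therefore inf(S) = -4.

-4


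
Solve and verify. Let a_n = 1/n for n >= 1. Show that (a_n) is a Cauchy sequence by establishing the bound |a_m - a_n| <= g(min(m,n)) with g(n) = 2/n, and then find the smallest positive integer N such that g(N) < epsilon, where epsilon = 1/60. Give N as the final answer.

For any m, n >= 1, by the triangle inequality:
|a_m - a_n| = |1/m - 1/n| <= 1/m + 1/n <= 2/min(m,n).
So g(n) = 2/n bounds the Cauchy difference. Since g(n) -> 0, (a_n) is Cauchy.
Now solve g(N) < 1/60: 2/N < 1/60 <=> N > 2 / (1/60) = 120.
The smallest integer strictly greater than 120 is N = 121.
Check: g(121) = 2/121 = 2/121 < 1/60; g(120) = 1/60 >= 1/60. So N = 121.

121


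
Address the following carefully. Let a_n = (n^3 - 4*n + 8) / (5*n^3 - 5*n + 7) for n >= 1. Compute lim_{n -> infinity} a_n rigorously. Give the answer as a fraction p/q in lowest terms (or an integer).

Divide numerator and denominator by n^3, the highest power:
numerator / n^3 = 1 - 4/n^2 + 8/n^3
denominator / n^3 = 5 - 5/n^2 + 7/n^3
As n -> infinity, all terms of the form c/n^k (k >= 1) tend to 0.
So numerator / n^3 -> 1 and denominator / n^3 -> 5.
Therefore lim a_n = 1/5.

1/5


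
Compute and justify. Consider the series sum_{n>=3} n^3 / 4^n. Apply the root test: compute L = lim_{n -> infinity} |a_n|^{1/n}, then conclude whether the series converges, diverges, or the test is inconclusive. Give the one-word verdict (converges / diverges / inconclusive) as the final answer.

Let a_n denote the general term. Form |a_n|^(1/n) and simplify:
|a_n|^(1/n) = n^(3/n)/4
Take the limit as n -> infinity: L = 1/4.
Since L = 1/4 < 1, the root test implies convergence.

converges


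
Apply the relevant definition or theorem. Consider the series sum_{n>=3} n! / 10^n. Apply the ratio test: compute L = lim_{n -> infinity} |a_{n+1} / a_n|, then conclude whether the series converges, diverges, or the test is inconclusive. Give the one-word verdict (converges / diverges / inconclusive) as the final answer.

Let a_n denote the general term. Form the ratio a_{n+1}/a_n and simplify:
a_{n+1}/a_n = n/10 + 1/10
Take the limit as n -> infinity: L = infinity.
Since L = infinity > 1 (or L = infinity), the ratio test implies the series diverges.

diverges


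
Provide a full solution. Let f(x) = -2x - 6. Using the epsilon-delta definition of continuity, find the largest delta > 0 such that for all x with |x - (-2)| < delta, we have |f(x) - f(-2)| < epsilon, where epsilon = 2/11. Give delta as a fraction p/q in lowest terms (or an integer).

We compute f(-2) = -2*(-2) - 6 = -2.
|f(x) - f(-2)| = |-2x - 6 - (-2)| = |-2(x - (-2))| = 2|x - (-2)|.
We need 2|x - (-2)| < 2/11, i.e. |x - (-2)| < 2/11 / 2 = 1/11.
So any delta <= 1/11 works. Conversely, if delta > 1/11, then x = -2 + 1/11 satisfies |x - (-2)| = 1/11 < delta but |f(x) - f(-2)| = 2 * 1/11 = 2/11, which is not < 2/11; so no larger delta works.
Hence the largest such delta is 1/11.

1/11


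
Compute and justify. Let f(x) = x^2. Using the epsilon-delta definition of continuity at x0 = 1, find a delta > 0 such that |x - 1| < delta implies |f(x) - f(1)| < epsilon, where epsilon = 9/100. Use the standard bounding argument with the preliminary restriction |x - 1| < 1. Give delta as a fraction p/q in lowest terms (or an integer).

Factor: |x^2 - (1)^2| = |x - 1| * |x + 1|.
Impose |x - 1| < 1 first. Then |x + 1| = |(x - 1) + 2*(1)| <= |x - 1| + 2*|1| < 1 + 2 = 3.
So |x^2 - (1)^2| < delta * 3.
We need delta * 3 <= 9/100, i.e. delta <= 9/100/3 = 3/100.
Since 3/100 < 1, this is tighter than 1; take delta = 3/100.
So delta = 3/100 works.

3/100


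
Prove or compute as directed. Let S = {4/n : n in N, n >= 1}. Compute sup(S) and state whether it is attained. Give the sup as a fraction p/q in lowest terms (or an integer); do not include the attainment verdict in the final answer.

Analysis:
- Values: 4, 2, 4/3, 1, ... strictly decreasing.
- The maximum is 4 (n=1); sup = 4 (attained).
- The set is bounded below by 0; 4/n -> 0 so 0 is the greatest lower bound.
- 0 is not in the set, so inf = 0 is not attained.
Conclusion: sup(S) = 4, attained in S.

4


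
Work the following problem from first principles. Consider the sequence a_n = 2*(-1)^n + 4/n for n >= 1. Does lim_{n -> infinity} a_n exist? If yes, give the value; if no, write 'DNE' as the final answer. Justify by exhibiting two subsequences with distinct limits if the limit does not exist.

Examine the behaviour of a_n along subsequences.
a_{2k} = 2 + 4/(2k) -> 2. a_{2k+1} = -2 + 4/(2k+1) -> -2.
Since these two subsequential limits are 2 and -2, distinct, the full sequence cannot converge (a convergent sequence has all subsequences tending to the same limit). So lim a_n does not exist.

DNE


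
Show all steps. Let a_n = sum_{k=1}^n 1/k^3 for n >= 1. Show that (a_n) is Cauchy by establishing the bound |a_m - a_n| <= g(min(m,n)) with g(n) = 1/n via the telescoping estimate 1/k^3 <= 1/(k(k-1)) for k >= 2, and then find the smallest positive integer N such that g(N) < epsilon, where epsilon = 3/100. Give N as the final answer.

For m > n >= 1: |a_m - a_n| = sum_{k=n+1}^m 1/k^3.
Use 1/k^3 <= 1/(k(k-1)) = 1/(k-1) - 1/k for k >= 2 (which holds since k^3 >= k^2 >= k(k-1) for k >= 2):
sum_{k=n+1}^m 1/k^3 <= sum_{k=n+1}^m (1/(k-1) - 1/k) = 1/n - 1/m <= 1/n.
By symmetry the same bound holds with n,m swapped, so |a_m - a_n| <= 1/min(m,n) = g(min(m,n)). Since g(n) -> 0, (a_n) is Cauchy.
Now solve g(N) < 3/100: 1/N < 3/100 <=> N > 1/(3/100) = 100/3.
The smallest integer strictly greater than 100/3 is N = 34.
Check: g(34) = 1/34 < 3/100; g(33) = 1/33 >= 3/100. So N = 34.

34


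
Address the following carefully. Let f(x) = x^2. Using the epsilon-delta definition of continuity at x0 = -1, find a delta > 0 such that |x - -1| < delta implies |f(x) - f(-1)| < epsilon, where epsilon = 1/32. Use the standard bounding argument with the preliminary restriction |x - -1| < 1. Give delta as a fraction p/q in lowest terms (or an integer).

Factor: |x^2 - (-1)^2| = |x - -1| * |x + -1|.
Impose |x - -1| < 1 first. Then |x + -1| = |(x - -1) + 2*(-1)| <= |x - -1| + 2*|-1| < 1 + 2 = 3.
So |x^2 - (-1)^2| < delta * 3.
We need delta * 3 <= 1/32, i.e. delta <= 1/32/3 = 1/96.
Since 1/96 < 1, this is tighter than 1; take delta = 1/96.
So delta = 1/96 works.

1/96


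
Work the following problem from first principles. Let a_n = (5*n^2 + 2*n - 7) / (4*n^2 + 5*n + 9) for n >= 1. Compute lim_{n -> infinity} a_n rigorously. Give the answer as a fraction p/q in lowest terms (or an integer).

Divide numerator and denominator by n^2, the highest power:
numerator / n^2 = 5 + 2/n - 7/n^2
denominator / n^2 = 4 + 5/n + 9/n^2
As n -> infinity, all terms of the form c/n^k (k >= 1) tend to 0.
So numerator / n^2 -> 5 and denominator / n^2 -> 4.
Therefore lim a_n = 5/4.

5/4


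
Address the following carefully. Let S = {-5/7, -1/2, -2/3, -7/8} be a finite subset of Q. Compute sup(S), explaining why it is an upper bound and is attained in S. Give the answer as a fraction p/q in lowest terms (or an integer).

S is finite, so sup(S) = max(S).
Sorted decreasing:
-1/2, -2/3, -5/7, -7/8
The extremum is -1/2.
For every x in S, x <= -1/2. And -1/2 is in S, so it is attained.
Therefore sup(S) = -1/2.

-1/2


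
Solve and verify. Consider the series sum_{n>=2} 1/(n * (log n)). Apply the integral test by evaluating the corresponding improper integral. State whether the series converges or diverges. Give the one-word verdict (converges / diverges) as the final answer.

Let f(x) = 1/(x*log(x)). Then f is positive, continuous, and decreasing on [2, infinity), so the integral test applies.
Compute the improper integral int_{2}^infinity f(x) dx:
  antiderivative F(x) = log(log(x)).
  F(x) = log(log(x)) -> infinity as x -> infinity. The integral diverges, so by the integral test, the series diverges.

diverges


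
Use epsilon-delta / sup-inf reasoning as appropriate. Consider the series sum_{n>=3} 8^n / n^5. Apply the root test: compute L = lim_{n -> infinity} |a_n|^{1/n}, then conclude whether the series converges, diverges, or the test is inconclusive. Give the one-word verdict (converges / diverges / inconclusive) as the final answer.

Let a_n denote the general term. Form |a_n|^(1/n) and simplify:
|a_n|^(1/n) = 8/n^(5/n)
Take the limit as n -> infinity: L = 8.
Since L = 8 > 1, the root test implies divergence.

diverges


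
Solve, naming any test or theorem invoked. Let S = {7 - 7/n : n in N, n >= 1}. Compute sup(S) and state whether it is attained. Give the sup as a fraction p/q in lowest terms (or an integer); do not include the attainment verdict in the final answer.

Analysis:
- Values: 0, 7/2, 14/3, 21/4, ... strictly increasing.
- Minimum is 0 (n=1); inf = 0 (attained).
- 7 - 7/n -> 7 from below; sup = 7, not attained.
Conclusion: sup(S) = 7, not attained in S.

7


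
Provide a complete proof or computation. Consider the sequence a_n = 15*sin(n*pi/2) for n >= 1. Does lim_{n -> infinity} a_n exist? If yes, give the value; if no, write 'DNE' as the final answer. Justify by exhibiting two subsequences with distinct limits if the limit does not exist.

Examine the behaviour of a_n along subsequences.
a_{4k+1} = 15*sin(pi/2 + 2k*pi) = 15 -> 15. a_{4k+3} = 15*sin(3pi/2 + 2k*pi) = -15 -> -15.
Since these two subsequential limits are 15 and -15, distinct, the full sequence cannot converge (a convergent sequence has all subsequences tending to the same limit). So lim a_n does not exist.

DNE


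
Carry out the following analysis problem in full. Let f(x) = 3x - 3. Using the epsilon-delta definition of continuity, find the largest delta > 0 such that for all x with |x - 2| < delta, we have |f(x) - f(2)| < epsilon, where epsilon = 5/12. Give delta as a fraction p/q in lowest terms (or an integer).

We compute f(2) = 3*(2) - 3 = 3.
|f(x) - f(2)| = |3x - 3 - (3)| = |3(x - 2)| = 3|x - 2|.
We need 3|x - 2| < 5/12, i.e. |x - 2| < 5/12 / 3 = 5/36.
So any delta <= 5/36 works. Conversely, if delta > 5/36, then x = 2 + 5/36 satisfies |x - 2| = 5/36 < delta but |f(x) - f(2)| = 3 * 5/36 = 5/12, which is not < 5/12; so no larger delta works.
Hence the largest such delta is 5/36.

5/36


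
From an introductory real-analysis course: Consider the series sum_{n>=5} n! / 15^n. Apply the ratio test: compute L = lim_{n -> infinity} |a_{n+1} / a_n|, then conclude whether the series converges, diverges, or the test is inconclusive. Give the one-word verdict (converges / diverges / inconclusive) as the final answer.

Let a_n denote the general term. Form the ratio a_{n+1}/a_n and simplify:
a_{n+1}/a_n = n/15 + 1/15
Take the limit as n -> infinity: L = infinity.
Since L = infinity > 1 (or L = infinity), the ratio test implies the series diverges.

diverges


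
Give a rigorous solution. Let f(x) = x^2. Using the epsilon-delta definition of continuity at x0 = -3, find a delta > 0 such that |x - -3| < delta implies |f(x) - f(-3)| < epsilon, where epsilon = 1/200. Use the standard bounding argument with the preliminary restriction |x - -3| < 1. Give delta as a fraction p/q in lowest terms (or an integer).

Factor: |x^2 - (-3)^2| = |x - -3| * |x + -3|.
Impose |x - -3| < 1 first. Then |x + -3| = |(x - -3) + 2*(-3)| <= |x - -3| + 2*|-3| < 1 + 6 = 7.
So |x^2 - (-3)^2| < delta * 7.
We need delta * 7 <= 1/200, i.e. delta <= 1/200/7 = 1/1400.
Since 1/1400 < 1, this is tighter than 1; take delta = 1/1400.
So delta = 1/1400 works.

1/1400


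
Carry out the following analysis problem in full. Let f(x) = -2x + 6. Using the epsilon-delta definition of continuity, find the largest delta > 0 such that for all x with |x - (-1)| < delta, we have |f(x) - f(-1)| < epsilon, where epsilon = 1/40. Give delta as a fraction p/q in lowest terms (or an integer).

We compute f(-1) = -2*(-1) + 6 = 8.
|f(x) - f(-1)| = |-2x + 6 - (8)| = |-2(x - (-1))| = 2|x - (-1)|.
We need 2|x - (-1)| < 1/40, i.e. |x - (-1)| < 1/40 / 2 = 1/80.
So any delta <= 1/80 works. Conversely, if delta > 1/80, then x = -1 + 1/80 satisfies |x - (-1)| = 1/80 < delta but |f(x) - f(-1)| = 2 * 1/80 = 1/40, which is not < 1/40; so no larger delta works.
Hence the largest such delta is 1/80.

1/80


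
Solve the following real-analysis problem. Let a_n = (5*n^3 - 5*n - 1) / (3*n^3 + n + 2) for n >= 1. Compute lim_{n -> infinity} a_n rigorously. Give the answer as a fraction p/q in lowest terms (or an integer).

Divide numerator and denominator by n^3, the highest power:
numerator / n^3 = 5 - 5/n^2 - 1/n^3
denominator / n^3 = 3 + n^(-2) + 2/n^3
As n -> infinity, all terms of the form c/n^k (k >= 1) tend to 0.
So numerator / n^3 -> 5 and denominator / n^3 -> 3.
Therefore lim a_n = 5/3.

5/3


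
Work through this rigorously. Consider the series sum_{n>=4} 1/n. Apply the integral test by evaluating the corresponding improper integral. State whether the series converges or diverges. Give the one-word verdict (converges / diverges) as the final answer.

Let f(x) = 1/x. Then f is positive, continuous, and decreasing on [4, infinity), so the integral test applies.
Compute the improper integral int_{4}^infinity f(x) dx:
  antiderivative F(x) = log(x).
  As x -> infinity, log(x) -> infinity.
  So int = infinity - log(4) = infinity. By the integral test, the series diverges.

diverges


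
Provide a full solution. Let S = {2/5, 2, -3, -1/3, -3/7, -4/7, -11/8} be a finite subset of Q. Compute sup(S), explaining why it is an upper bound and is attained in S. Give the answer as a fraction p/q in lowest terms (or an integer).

S is finite, so sup(S) = max(S).
Sorted decreasing:
2, 2/5, -1/3, -3/7, -4/7, -11/8, -3
The extremum is 2.
For every x in S, x <= 2. And 2 is in S, so it is attained.
Therefore sup(S) = 2.

2


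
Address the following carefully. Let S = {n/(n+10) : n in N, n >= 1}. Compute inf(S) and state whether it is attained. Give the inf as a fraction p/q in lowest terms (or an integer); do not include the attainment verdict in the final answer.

Analysis:
- Values: 1/11, 1/6, 3/13, 2/7, ... strictly increasing.
- Minimum is 1/11 (n=1); inf = 1/11 (attained).
- n/(n+10) = 1 - 10/(n+10) -> 1 from below as n -> infinity, and never equals 1.
- So sup = 1 (not attained).
Conclusion: inf(S) = 1/11, attained in S.

1/11


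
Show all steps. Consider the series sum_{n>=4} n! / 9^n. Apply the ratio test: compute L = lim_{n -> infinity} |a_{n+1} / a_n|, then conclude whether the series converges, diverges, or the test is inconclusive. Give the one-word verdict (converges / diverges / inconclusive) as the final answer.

Let a_n denote the general term. Form the ratio a_{n+1}/a_n and simplify:
a_{n+1}/a_n = n/9 + 1/9
Take the limit as n -> infinity: L = infinity.
Since L = infinity > 1 (or L = infinity), the ratio test implies the series diverges.

diverges


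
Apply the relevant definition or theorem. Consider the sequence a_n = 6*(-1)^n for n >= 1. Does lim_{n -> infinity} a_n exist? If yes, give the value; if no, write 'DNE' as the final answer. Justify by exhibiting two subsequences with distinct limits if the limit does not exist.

Examine the behaviour of a_n along subsequences.
Even-n subsequence a_{2k} = 6 -> 6. Odd-n subsequence a_{2k+1} = -6 -> -6.
Since these two subsequential limits are 6 and -6, distinct, the full sequence cannot converge (a convergent sequence has all subsequences tending to the same limit). So lim a_n does not exist.

DNE


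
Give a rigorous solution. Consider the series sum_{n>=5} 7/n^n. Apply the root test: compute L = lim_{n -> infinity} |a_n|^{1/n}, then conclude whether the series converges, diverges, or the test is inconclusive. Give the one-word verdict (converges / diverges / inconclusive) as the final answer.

Let a_n denote the general term. Form |a_n|^(1/n) and simplify:
|a_n|^(1/n) = 7^(1/n)/n
Take the limit as n -> infinity: L = 0.
Since L = 0 < 1, the root test implies convergence.

converges


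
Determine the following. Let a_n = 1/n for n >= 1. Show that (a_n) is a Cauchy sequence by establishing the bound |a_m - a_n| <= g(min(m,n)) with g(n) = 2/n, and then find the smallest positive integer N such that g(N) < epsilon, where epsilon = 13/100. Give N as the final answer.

For any m, n >= 1, by the triangle inequality:
|a_m - a_n| = |1/m - 1/n| <= 1/m + 1/n <= 2/min(m,n).
So g(n) = 2/n bounds the Cauchy difference. Since g(n) -> 0, (a_n) is Cauchy.
Now solve g(N) < 13/100: 2/N < 13/100 <=> N > 2 / (13/100) = 200/13.
The smallest integer strictly greater than 200/13 is N = 16.
Check: g(16) = 2/16 = 1/8 < 13/100; g(15) = 2/15 >= 13/100. So N = 16.

16


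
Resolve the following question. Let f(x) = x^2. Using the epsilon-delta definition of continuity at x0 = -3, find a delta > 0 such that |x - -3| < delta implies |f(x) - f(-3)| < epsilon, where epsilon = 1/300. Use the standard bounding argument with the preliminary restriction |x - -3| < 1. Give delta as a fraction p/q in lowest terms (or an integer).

Factor: |x^2 - (-3)^2| = |x - -3| * |x + -3|.
Impose |x - -3| < 1 first. Then |x + -3| = |(x - -3) + 2*(-3)| <= |x - -3| + 2*|-3| < 1 + 6 = 7.
So |x^2 - (-3)^2| < delta * 7.
We need delta * 7 <= 1/300, i.e. delta <= 1/300/7 = 1/2100.
Since 1/2100 < 1, this is tighter than 1; take delta = 1/2100.
So delta = 1/2100 works.

1/2100


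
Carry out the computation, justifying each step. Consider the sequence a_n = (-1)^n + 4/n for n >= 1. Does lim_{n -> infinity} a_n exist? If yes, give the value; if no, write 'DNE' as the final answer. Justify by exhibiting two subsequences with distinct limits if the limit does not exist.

Examine the behaviour of a_n along subsequences.
a_{2k} = 1 + 4/(2k) -> 1. a_{2k+1} = -1 + 4/(2k+1) -> -1.
Since these two subsequential limits are 1 and -1, distinct, the full sequence cannot converge (a convergent sequence has all subsequences tending to the same limit). So lim a_n does not exist.

DNE


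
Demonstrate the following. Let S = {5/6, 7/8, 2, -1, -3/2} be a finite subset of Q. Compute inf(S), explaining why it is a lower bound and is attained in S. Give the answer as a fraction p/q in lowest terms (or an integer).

S is finite, so inf(S) = min(S).
Sorted increasing:
-3/2, -1, 5/6, 7/8, 2
The extremum is -3/2.
For every x in S, x >= -3/2. And -3/2 is in S, so it is attained.
Therefore inf(S) = -3/2.

-3/2


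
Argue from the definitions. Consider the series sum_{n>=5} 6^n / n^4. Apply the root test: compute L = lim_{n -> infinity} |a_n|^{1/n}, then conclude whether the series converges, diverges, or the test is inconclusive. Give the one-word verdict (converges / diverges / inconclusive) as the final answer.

Let a_n denote the general term. Form |a_n|^(1/n) and simplify:
|a_n|^(1/n) = 6/n^(4/n)
Take the limit as n -> infinity: L = 6.
Since L = 6 > 1, the root test implies divergence.

diverges


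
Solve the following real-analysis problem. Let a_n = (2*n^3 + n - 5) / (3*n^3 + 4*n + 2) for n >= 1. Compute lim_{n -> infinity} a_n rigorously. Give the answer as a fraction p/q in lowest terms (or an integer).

Divide numerator and denominator by n^3, the highest power:
numerator / n^3 = 2 + n^(-2) - 5/n^3
denominator / n^3 = 3 + 4/n^2 + 2/n^3
As n -> infinity, all terms of the form c/n^k (k >= 1) tend to 0.
So numerator / n^3 -> 2 and denominator / n^3 -> 3.
Therefore lim a_n = 2/3.

2/3


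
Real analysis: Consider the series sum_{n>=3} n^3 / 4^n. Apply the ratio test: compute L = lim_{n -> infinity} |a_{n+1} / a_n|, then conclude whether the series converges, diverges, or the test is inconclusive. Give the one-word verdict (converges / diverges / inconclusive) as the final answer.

Let a_n denote the general term. Form the ratio a_{n+1}/a_n and simplify:
a_{n+1}/a_n = (n + 1)^3/(4*n^3)
Take the limit as n -> infinity: L = 1/4.
Since L = 1/4 < 1, the ratio test implies the series converges.

converges


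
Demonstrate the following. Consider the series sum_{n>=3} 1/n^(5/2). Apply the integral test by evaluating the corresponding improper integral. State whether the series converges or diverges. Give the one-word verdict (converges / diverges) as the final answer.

Let f(x) = x^(-5/2). Then f is positive, continuous, and decreasing on [3, infinity), so the integral test applies.
Compute the improper integral int_{3}^infinity f(x) dx:
  antiderivative F(x) = -2/(3*x^(3/2)).
  As x -> infinity, F(x) -> 0 (since p = 5/2 > 1).
  So int = F(infinity) - F(3) = 0 - (-2*sqrt(3)/27) = 2*sqrt(3)/27.
  Finite, so by the integral test, the series converges.

converges


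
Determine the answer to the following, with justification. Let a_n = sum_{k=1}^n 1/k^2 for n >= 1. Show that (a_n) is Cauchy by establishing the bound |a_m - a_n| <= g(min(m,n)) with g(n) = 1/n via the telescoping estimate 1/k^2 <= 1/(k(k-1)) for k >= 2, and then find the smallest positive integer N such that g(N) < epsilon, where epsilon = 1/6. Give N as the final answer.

For m > n >= 1: |a_m - a_n| = sum_{k=n+1}^m 1/k^2.
Use 1/k^2 <= 1/(k(k-1)) = 1/(k-1) - 1/k for k >= 2:
sum_{k=n+1}^m 1/k^2 <= sum_{k=n+1}^m (1/(k-1) - 1/k) = 1/n - 1/m <= 1/n.
By symmetry the same bound holds with n,m swapped, so |a_m - a_n| <= 1/min(m,n) = g(min(m,n)). Since g(n) -> 0, (a_n) is Cauchy.
Now solve g(N) < 1/6: 1/N < 1/6 <=> N > 1/(1/6) = 6.
The smallest integer strictly greater than 6 is N = 7.
Check: g(7) = 1/7 < 1/6; g(6) = 1/6 >= 1/6. So N = 7.

7


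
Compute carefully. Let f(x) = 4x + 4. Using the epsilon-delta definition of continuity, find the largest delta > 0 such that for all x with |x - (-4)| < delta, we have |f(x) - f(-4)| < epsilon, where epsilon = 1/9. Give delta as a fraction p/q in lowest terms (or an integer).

We compute f(-4) = 4*(-4) + 4 = -12.
|f(x) - f(-4)| = |4x + 4 - (-12)| = |4(x - (-4))| = 4|x - (-4)|.
We need 4|x - (-4)| < 1/9, i.e. |x - (-4)| < 1/9 / 4 = 1/36.
So any delta <= 1/36 works. Conversely, if delta > 1/36, then x = -4 + 1/36 satisfies |x - (-4)| = 1/36 < delta but |f(x) - f(-4)| = 4 * 1/36 = 1/9, which is not < 1/9; so no larger delta works.
Hence the largest such delta is 1/36.

1/36


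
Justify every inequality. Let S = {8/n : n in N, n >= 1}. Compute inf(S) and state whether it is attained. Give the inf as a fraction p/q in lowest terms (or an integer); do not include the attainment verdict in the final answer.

Analysis:
- Values: 8, 4, 8/3, 2, ... strictly decreasing.
- The maximum is 8 (n=1); sup = 8 (attained).
- The set is bounded below by 0; 8/n -> 0 so 0 is the greatest lower bound.
- 0 is not in the set, so inf = 0 is not attained.
Conclusion: inf(S) = 0, not attained in S.

0


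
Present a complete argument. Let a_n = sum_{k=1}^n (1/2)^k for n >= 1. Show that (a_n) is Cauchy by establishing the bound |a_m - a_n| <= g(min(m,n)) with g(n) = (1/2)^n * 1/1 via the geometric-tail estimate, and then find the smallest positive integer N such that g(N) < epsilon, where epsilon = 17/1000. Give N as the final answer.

For m > n >= 1: |a_m - a_n| = sum_{k=n+1}^m (1/2)^k < sum_{k=n+1}^infinity (1/2)^k = (1/2)^(n+1) / (1 - 1/2) = (1/2)^n * (1/2) * (2/1) = (1/2)^n * 1/1.
So g(n) = (1/2)^n / 1. Since g(n) -> 0, (a_n) is Cauchy.
Now solve g(N) < 17/1000: (1/2)^N / 1 < 17/1000 <=> 2^N > 1 / (1 * 17/1000) = 1000/17.
Check powers of 2: 2^5 = 32 <= 1000/17, 2^6 = 64 > 1000/17.
So the smallest such N is 6. Check: g(6) = 1/(1 * 64) = 1/64 < 17/1000.

6


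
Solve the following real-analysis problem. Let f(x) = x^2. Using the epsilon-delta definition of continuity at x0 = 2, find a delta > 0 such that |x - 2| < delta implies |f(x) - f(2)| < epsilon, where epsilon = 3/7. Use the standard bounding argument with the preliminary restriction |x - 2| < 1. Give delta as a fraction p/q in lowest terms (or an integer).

Factor: |x^2 - (2)^2| = |x - 2| * |x + 2|.
Impose |x - 2| < 1 first. Then |x + 2| = |(x - 2) + 2*(2)| <= |x - 2| + 2*|2| < 1 + 4 = 5.
So |x^2 - (2)^2| < delta * 5.
We need delta * 5 <= 3/7, i.e. delta <= 3/7/5 = 3/35.
Since 3/35 < 1, this is tighter than 1; take delta = 3/35.
So delta = 3/35 works.

3/35


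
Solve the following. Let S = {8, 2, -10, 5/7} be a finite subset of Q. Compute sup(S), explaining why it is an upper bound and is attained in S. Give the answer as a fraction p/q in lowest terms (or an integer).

S is finite, so sup(S) = max(S).
Sorted decreasing:
8, 2, 5/7, -10
The extremum is 8.
For every x in S, x <= 8. And 8 is in S, so it is attained.
Therefore sup(S) = 8.

8


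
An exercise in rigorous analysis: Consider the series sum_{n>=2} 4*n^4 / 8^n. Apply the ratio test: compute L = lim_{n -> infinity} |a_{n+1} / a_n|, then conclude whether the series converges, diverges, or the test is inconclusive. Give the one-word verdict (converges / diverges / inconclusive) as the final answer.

Let a_n denote the general term. Form the ratio a_{n+1}/a_n and simplify:
a_{n+1}/a_n = (n + 1)^4/(8*n^4)
Take the limit as n -> infinity: L = 1/8.
Since L = 1/8 < 1, the ratio test implies the series converges.

converges


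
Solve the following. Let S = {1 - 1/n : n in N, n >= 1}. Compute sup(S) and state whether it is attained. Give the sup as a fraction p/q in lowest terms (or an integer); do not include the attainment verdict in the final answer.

Analysis:
- Values: 0, 1/2, 2/3, 3/4, ... strictly increasing.
- Minimum is 0 (n=1); inf = 0 (attained).
- 1 - 1/n -> 1 from below; sup = 1, not attained.
Conclusion: sup(S) = 1, not attained in S.

1


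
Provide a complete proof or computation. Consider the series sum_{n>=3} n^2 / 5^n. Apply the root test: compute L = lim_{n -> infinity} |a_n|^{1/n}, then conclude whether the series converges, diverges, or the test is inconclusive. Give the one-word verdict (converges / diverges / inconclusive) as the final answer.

Let a_n denote the general term. Form |a_n|^(1/n) and simplify:
|a_n|^(1/n) = n^(2/n)/5
Take the limit as n -> infinity: L = 1/5.
Since L = 1/5 < 1, the root test implies convergence.

converges


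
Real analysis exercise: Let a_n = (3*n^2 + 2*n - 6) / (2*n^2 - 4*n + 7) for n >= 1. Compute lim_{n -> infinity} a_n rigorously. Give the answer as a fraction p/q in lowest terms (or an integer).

Divide numerator and denominator by n^2, the highest power:
numerator / n^2 = 3 + 2/n - 6/n^2
denominator / n^2 = 2 - 4/n + 7/n^2
As n -> infinity, all terms of the form c/n^k (k >= 1) tend to 0.
So numerator / n^2 -> 3 and denominator / n^2 -> 2.
Therefore lim a_n = 3/2.

3/2


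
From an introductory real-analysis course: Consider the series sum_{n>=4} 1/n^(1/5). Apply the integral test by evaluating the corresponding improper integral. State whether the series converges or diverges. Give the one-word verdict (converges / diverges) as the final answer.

Let f(x) = x^(-1/5). Then f is positive, continuous, and decreasing on [4, infinity), so the integral test applies.
Compute the improper integral int_{4}^infinity f(x) dx:
  antiderivative F(x) = 5*x^(4/5)/4.
  As x -> infinity, F(x) -> infinity (since p = 1/5 < 1).
  So the integral diverges. By the integral test, the series diverges.

diverges


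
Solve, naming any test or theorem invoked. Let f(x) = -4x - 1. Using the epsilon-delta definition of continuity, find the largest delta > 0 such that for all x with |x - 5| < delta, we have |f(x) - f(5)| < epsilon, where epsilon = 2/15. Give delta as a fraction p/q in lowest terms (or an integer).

We compute f(5) = -4*(5) - 1 = -21.
|f(x) - f(5)| = |-4x - 1 - (-21)| = |-4(x - 5)| = 4|x - 5|.
We need 4|x - 5| < 2/15, i.e. |x - 5| < 2/15 / 4 = 1/30.
So any delta <= 1/30 works. Conversely, if delta > 1/30, then x = 5 + 1/30 satisfies |x - 5| = 1/30 < delta but |f(x) - f(5)| = 4 * 1/30 = 2/15, which is not < 2/15; so no larger delta works.
Hence the largest such delta is 1/30.

1/30


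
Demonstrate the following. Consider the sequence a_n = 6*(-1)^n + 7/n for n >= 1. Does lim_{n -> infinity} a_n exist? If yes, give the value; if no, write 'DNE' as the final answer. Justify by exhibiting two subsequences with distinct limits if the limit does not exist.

Examine the behaviour of a_n along subsequences.
a_{2k} = 6 + 7/(2k) -> 6. a_{2k+1} = -6 + 7/(2k+1) -> -6.
Since these two subsequential limits are 6 and -6, distinct, the full sequence cannot converge (a convergent sequence has all subsequences tending to the same limit). So lim a_n does not exist.

DNE


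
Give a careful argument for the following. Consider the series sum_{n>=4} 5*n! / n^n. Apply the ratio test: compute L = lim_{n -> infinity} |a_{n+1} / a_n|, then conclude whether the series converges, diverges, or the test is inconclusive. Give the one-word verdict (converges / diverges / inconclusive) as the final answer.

Let a_n denote the general term. Form the ratio a_{n+1}/a_n and simplify:
a_{n+1}/a_n = (n/(n + 1))^n
Take the limit as n -> infinity: L = exp(-1).
Since L = exp(-1) < 1, the ratio test implies the series converges.

converges


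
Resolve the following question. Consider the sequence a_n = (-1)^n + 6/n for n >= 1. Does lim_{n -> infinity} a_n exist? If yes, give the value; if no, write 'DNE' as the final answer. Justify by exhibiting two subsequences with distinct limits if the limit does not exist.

Examine the behaviour of a_n along subsequences.
a_{2k} = 1 + 6/(2k) -> 1. a_{2k+1} = -1 + 6/(2k+1) -> -1.
Since these two subsequential limits are 1 and -1, distinct, the full sequence cannot converge (a convergent sequence has all subsequences tending to the same limit). So lim a_n does not exist.

DNE


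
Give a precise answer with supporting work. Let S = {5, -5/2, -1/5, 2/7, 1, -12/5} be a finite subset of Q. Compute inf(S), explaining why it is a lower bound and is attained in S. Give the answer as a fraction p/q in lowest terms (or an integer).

S is finite, so inf(S) = min(S).
Sorted increasing:
-5/2, -12/5, -1/5, 2/7, 1, 5
The extremum is -5/2.
For every x in S, x >= -5/2. And -5/2 is in S, so it is attained.
Therefore inf(S) = -5/2.

-5/2


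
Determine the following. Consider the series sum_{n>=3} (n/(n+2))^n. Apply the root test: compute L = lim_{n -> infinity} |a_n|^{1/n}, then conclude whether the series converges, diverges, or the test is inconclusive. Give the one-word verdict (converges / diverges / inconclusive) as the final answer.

Let a_n denote the general term. Form |a_n|^(1/n) and simplify:
|a_n|^(1/n) = n/(n + 2)
Take the limit as n -> infinity: L = 1.
Since L = 1, the root test is inconclusive. (In fact a_n = (n/(n+2))^n -> e^(-2) != 0, so the nth-term test shows divergence; but the root test itself gives no conclusion.)

inconclusive


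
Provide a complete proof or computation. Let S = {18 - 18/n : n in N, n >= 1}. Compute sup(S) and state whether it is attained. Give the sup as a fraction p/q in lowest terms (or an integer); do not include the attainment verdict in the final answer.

Analysis:
- Values: 0, 9, 12, 27/2, ... strictly increasing.
- Minimum is 0 (n=1); inf = 0 (attained).
- 18 - 18/n -> 18 from below; sup = 18, not attained.
Conclusion: sup(S) = 18, not attained in S.

18


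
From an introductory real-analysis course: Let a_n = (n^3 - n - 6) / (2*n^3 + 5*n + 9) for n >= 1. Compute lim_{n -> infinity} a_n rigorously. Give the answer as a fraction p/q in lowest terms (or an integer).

Divide numerator and denominator by n^3, the highest power:
numerator / n^3 = 1 - 1/n^2 - 6/n^3
denominator / n^3 = 2 + 5/n^2 + 9/n^3
As n -> infinity, all terms of the form c/n^k (k >= 1) tend to 0.
So numerator / n^3 -> 1 and denominator / n^3 -> 2.
Therefore lim a_n = 1/2.

1/2


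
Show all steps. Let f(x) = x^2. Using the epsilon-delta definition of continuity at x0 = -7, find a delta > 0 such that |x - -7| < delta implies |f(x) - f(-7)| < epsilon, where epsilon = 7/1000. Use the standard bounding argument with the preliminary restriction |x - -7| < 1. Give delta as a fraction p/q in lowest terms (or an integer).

Factor: |x^2 - (-7)^2| = |x - -7| * |x + -7|.
Impose |x - -7| < 1 first. Then |x + -7| = |(x - -7) + 2*(-7)| <= |x - -7| + 2*|-7| < 1 + 14 = 15.
So |x^2 - (-7)^2| < delta * 15.
We need delta * 15 <= 7/1000, i.e. delta <= 7/1000/15 = 7/15000.
Since 7/15000 < 1, this is tighter than 1; take delta = 7/15000.
So delta = 7/15000 works.

7/15000


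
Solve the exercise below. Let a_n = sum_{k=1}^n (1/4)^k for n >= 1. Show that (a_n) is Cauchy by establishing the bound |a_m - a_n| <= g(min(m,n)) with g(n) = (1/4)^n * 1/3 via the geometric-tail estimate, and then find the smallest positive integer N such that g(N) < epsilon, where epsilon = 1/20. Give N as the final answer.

For m > n >= 1: |a_m - a_n| = sum_{k=n+1}^m (1/4)^k < sum_{k=n+1}^infinity (1/4)^k = (1/4)^(n+1) / (1 - 1/4) = (1/4)^n * (1/4) * (4/3) = (1/4)^n * 1/3.
So g(n) = (1/4)^n / 3. Since g(n) -> 0, (a_n) is Cauchy.
Now solve g(N) < 1/20: (1/4)^N / 3 < 1/20 <=> 4^N > 1 / (3 * 1/20) = 20/3.
Check powers of 4: 4^1 = 4 <= 20/3, 4^2 = 16 > 20/3.
So the smallest such N is 2. Check: g(2) = 1/(3 * 16) = 1/48 < 1/20.

2


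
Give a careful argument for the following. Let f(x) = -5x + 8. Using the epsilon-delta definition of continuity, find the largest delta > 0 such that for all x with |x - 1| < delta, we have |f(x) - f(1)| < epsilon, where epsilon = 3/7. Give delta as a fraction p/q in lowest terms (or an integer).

We compute f(1) = -5*(1) + 8 = 3.
|f(x) - f(1)| = |-5x + 8 - (3)| = |-5(x - 1)| = 5|x - 1|.
We need 5|x - 1| < 3/7, i.e. |x - 1| < 3/7 / 5 = 3/35.
So any delta <= 3/35 works. Conversely, if delta > 3/35, then x = 1 + 3/35 satisfies |x - 1| = 3/35 < delta but |f(x) - f(1)| = 5 * 3/35 = 3/7, which is not < 3/7; so no larger delta works.
Hence the largest such delta is 3/35.

3/35


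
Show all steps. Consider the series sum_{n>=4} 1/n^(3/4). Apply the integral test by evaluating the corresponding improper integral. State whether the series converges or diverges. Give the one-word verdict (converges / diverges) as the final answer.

Let f(x) = x^(-3/4). Then f is positive, continuous, and decreasing on [4, infinity), so the integral test applies.
Compute the improper integral int_{4}^infinity f(x) dx:
  antiderivative F(x) = 4*x^(1/4).
  As x -> infinity, F(x) -> infinity (since p = 3/4 < 1).
  So the integral diverges. By the integral test, the series diverges.

diverges


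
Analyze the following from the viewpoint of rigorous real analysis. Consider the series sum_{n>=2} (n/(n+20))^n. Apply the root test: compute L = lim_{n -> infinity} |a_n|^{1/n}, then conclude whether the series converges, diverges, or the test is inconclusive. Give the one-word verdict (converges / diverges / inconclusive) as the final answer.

Let a_n denote the general term. Form |a_n|^(1/n) and simplify:
|a_n|^(1/n) = n/(n + 20)
Take the limit as n -> infinity: L = 1.
Since L = 1, the root test is inconclusive. (In fact a_n = (n/(n+20))^n -> e^(-20) != 0, so the nth-term test shows divergence; but the root test itself gives no conclusion.)

inconclusive


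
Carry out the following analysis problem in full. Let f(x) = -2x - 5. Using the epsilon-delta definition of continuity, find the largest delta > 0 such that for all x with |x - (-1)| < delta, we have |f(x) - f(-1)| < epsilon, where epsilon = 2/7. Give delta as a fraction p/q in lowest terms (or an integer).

We compute f(-1) = -2*(-1) - 5 = -3.
|f(x) - f(-1)| = |-2x - 5 - (-3)| = |-2(x - (-1))| = 2|x - (-1)|.
We need 2|x - (-1)| < 2/7, i.e. |x - (-1)| < 2/7 / 2 = 1/7.
So any delta <= 1/7 works. Conversely, if delta > 1/7, then x = -1 + 1/7 satisfies |x - (-1)| = 1/7 < delta but |f(x) - f(-1)| = 2 * 1/7 = 2/7, which is not < 2/7; so no larger delta works.
Hence the largest such delta is 1/7.

1/7


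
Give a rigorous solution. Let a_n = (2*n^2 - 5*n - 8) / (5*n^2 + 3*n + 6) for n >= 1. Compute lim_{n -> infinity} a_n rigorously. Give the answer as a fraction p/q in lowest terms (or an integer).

Divide numerator and denominator by n^2, the highest power:
numerator / n^2 = 2 - 5/n - 8/n^2
denominator / n^2 = 5 + 3/n + 6/n^2
As n -> infinity, all terms of the form c/n^k (k >= 1) tend to 0.
So numerator / n^2 -> 2 and denominator / n^2 -> 5.
Therefore lim a_n = 2/5.

2/5


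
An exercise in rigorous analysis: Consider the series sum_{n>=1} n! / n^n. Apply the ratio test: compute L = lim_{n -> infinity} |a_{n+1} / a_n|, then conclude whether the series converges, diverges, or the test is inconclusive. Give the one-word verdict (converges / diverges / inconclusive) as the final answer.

Let a_n denote the general term. Form the ratio a_{n+1}/a_n and simplify:
a_{n+1}/a_n = (n/(n + 1))^n
Take the limit as n -> infinity: L = exp(-1).
Since L = exp(-1) < 1, the ratio test implies the series converges.

converges


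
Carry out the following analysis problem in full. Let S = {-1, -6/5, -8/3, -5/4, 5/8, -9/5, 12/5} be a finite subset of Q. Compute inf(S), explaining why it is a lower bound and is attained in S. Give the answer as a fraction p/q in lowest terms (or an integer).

S is finite, so inf(S) = min(S).
Sorted increasing:
-8/3, -9/5, -5/4, -6/5, -1, 5/8, 12/5
The extremum is -8/3.
For every x in S, x >= -8/3. And -8/3 is in S, so it is attained.
Therefore inf(S) = -8/3.

-8/3


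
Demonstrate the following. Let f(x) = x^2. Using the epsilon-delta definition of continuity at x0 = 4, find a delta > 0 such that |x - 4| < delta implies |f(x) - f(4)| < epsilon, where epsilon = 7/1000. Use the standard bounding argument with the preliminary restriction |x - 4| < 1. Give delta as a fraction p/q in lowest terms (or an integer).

Factor: |x^2 - (4)^2| = |x - 4| * |x + 4|.
Impose |x - 4| < 1 first. Then |x + 4| = |(x - 4) + 2*(4)| <= |x - 4| + 2*|4| < 1 + 8 = 9.
So |x^2 - (4)^2| < delta * 9.
We need delta * 9 <= 7/1000, i.e. delta <= 7/1000/9 = 7/9000.
Since 7/9000 < 1, this is tighter than 1; take delta = 7/9000.
So delta = 7/9000 works.

7/9000


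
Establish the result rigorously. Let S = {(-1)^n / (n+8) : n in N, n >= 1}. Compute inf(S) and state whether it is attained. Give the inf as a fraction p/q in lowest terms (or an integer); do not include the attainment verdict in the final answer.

Analysis:
- Values: -1/9, 1/10, -1/11, 1/12, -1/13, ...
- Positive terms (even n): 1/(2+8), 1/(4+8), ... decreasing -> max = 1/10 (n=2).
- Negative terms (odd n): -1/(1+8), -1/(3+8), ... increasing -> min = -1/9 (n=1).
- So sup = 1/10 (attained at n=2); inf = -1/9 (attained at n=1).
Conclusion: inf(S) = -1/9, attained in S.

-1/9


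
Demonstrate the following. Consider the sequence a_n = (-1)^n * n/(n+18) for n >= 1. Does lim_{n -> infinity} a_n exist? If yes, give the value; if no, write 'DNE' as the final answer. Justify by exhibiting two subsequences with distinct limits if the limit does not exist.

Examine the behaviour of a_n along subsequences.
a_{2k} = 2k/(2k+18) -> 1. a_{2k+1} = -(2k+1)/(2k+19) -> -1.
Since these two subsequential limits are 1 and -1, distinct, the full sequence cannot converge (a convergent sequence has all subsequences tending to the same limit). So lim a_n does not exist.

DNE


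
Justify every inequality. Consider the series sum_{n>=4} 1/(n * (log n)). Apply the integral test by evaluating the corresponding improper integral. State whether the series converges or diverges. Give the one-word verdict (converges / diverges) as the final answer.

Let f(x) = 1/(x*log(x)). Then f is positive, continuous, and decreasing on [4, infinity), so the integral test applies.
Compute the improper integral int_{4}^infinity f(x) dx:
  antiderivative F(x) = log(log(x)).
  F(x) = log(log(x)) -> infinity as x -> infinity. The integral diverges, so by the integral test, the series diverges.

diverges
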